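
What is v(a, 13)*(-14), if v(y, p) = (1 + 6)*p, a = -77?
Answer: -1274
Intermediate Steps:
v(y, p) = 7*p
v(a, 13)*(-14) = (7*13)*(-14) = 91*(-14) = -1274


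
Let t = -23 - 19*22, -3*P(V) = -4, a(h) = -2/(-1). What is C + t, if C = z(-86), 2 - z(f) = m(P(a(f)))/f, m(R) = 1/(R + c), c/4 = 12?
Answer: -5587589/12728 ≈ -439.00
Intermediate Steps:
a(h) = 2 (a(h) = -2*(-1) = 2)
c = 48 (c = 4*12 = 48)
P(V) = 4/3 (P(V) = -⅓*(-4) = 4/3)
m(R) = 1/(48 + R) (m(R) = 1/(R + 48) = 1/(48 + R))
t = -441 (t = -23 - 418 = -441)
z(f) = 2 - 3/(148*f) (z(f) = 2 - 1/((48 + 4/3)*f) = 2 - 1/(148/3*f) = 2 - 3/(148*f))
C = 25459/12728 (C = 2 - 3/148/(-86) = 2 - 3/148*(-1/86) = 2 + 3/12728 = 25459/12728 ≈ 2.0002)
C + t = 25459/12728 - 441 = -5587589/12728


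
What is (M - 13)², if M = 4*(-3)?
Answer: 625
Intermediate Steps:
M = -12
(M - 13)² = (-12 - 13)² = (-25)² = 625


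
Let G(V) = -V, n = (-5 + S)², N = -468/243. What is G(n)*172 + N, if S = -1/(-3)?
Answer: -101188/27 ≈ -3747.7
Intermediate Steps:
S = ⅓ (S = -1*(-⅓) = ⅓ ≈ 0.33333)
N = -52/27 (N = -468*1/243 = -52/27 ≈ -1.9259)
n = 196/9 (n = (-5 + ⅓)² = (-14/3)² = 196/9 ≈ 21.778)
G(n)*172 + N = -1*196/9*172 - 52/27 = -196/9*172 - 52/27 = -33712/9 - 52/27 = -101188/27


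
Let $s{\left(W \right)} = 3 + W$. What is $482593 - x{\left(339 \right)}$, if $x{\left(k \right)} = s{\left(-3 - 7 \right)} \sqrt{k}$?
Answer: $482593 + 7 \sqrt{339} \approx 4.8272 \cdot 10^{5}$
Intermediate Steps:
$x{\left(k \right)} = - 7 \sqrt{k}$ ($x{\left(k \right)} = \left(3 - 10\right) \sqrt{k} = - 7 \sqrt{k}$)
$482593 - x{\left(339 \right)} = 482593 - - 7 \sqrt{339} = 482593 + 7 \sqrt{339}$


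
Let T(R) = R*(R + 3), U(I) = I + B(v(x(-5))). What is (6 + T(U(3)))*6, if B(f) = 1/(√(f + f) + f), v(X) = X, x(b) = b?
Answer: 6*(231*√10 + 316*I)/(5*(2*√10 + 3*I)) ≈ 136.36 - 4.7241*I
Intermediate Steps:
B(f) = 1/(f + √2*√f) (B(f) = 1/(√(2*f) + f) = 1/(√2*√f + f) = 1/(f + √2*√f))
U(I) = I + 1/(-5 + I*√10) (U(I) = I + 1/(-5 + √2*√(-5)) = I + 1/(-5 + √2*(I*√5)) = I + 1/(-5 + I*√10))
T(R) = R*(3 + R)
(6 + T(U(3)))*6 = (6 + (-⅐ + 3 - I*√10/35)*(3 + (-⅐ + 3 - I*√10/35)))*6 = (6 + (20/7 - I*√10/35)*(3 + (20/7 - I*√10/35)))*6 = (6 + (20/7 - I*√10/35)*(41/7 - I*√10/35))*6 = 36 + 6*(20/7 - I*√10/35)*(41/7 - I*√10/35)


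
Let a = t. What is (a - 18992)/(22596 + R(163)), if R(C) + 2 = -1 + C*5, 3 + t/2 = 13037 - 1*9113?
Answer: -5575/11704 ≈ -0.47633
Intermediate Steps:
t = 7842 (t = -6 + 2*(13037 - 1*9113) = -6 + 2*(13037 - 9113) = -6 + 2*3924 = -6 + 7848 = 7842)
R(C) = -3 + 5*C (R(C) = -2 + (-1 + C*5) = -2 + (-1 + 5*C) = -3 + 5*C)
a = 7842
(a - 18992)/(22596 + R(163)) = (7842 - 18992)/(22596 + (-3 + 5*163)) = -11150/(22596 + (-3 + 815)) = -11150/(22596 + 812) = -11150/23408 = -11150*1/23408 = -5575/11704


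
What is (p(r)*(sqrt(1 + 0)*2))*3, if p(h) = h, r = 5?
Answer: 30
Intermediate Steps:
(p(r)*(sqrt(1 + 0)*2))*3 = (5*(sqrt(1 + 0)*2))*3 = (5*(sqrt(1)*2))*3 = (5*(1*2))*3 = (5*2)*3 = 10*3 = 30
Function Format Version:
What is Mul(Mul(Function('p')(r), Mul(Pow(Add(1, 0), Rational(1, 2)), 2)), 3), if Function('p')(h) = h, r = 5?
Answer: 30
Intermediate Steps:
Mul(Mul(Function('p')(r), Mul(Pow(Add(1, 0), Rational(1, 2)), 2)), 3) = Mul(Mul(5, Mul(Pow(Add(1, 0), Rational(1, 2)), 2)), 3) = Mul(Mul(5, Mul(Pow(1, Rational(1, 2)), 2)), 3) = Mul(Mul(5, Mul(1, 2)), 3) = Mul(Mul(5, 2), 3) = Mul(10, 3) = 30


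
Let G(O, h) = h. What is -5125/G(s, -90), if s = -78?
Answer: 1025/18 ≈ 56.944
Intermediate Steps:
-5125/G(s, -90) = -5125/(-90) = -5125*(-1/90) = 1025/18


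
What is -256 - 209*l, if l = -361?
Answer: 75193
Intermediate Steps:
-256 - 209*l = -256 - 209*(-361) = -256 + 75449 = 75193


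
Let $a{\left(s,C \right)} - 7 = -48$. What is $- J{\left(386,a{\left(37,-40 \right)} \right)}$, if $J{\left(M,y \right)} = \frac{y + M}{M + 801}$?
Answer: $- \frac{345}{1187} \approx -0.29065$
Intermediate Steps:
$a{\left(s,C \right)} = -41$ ($a{\left(s,C \right)} = 7 - 48 = -41$)
$J{\left(M,y \right)} = \frac{M + y}{801 + M}$
$- J{\left(386,a{\left(37,-40 \right)} \right)} = - \frac{386 - 41}{801 + 386} = - \frac{345}{1187}$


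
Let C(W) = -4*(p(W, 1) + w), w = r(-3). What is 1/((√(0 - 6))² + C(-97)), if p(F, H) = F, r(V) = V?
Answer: 1/394 ≈ 0.0025381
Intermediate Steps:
w = -3
C(W) = 12 - 4*W (C(W) = -4*(W - 3) = -4*(-3 + W) = 12 - 4*W)
1/((√(0 - 6))² + C(-97)) = 1/((√(0 - 6))² + (12 - 4*(-97))) = 1/((√(-6))² + (12 + 388)) = 1/((I*√6)² + 400) = 1/(-6 + 400) = 1/394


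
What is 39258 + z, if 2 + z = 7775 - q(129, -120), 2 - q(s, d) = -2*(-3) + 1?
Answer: 47036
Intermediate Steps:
q(s, d) = -5 (q(s, d) = 2 - (-2*(-3) + 1) = 2 - (6 + 1) = 2 - 1*7 = 2 - 7 = -5)
z = 7778 (z = -2 + (7775 - 1*(-5)) = -2 + (7775 + 5) = -2 + 7780 = 7778)
39258 + z = 39258 + 7778 = 47036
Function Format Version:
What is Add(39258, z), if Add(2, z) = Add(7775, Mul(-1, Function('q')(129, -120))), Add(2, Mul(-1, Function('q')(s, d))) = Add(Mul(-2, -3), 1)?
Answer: 47036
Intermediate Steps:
Function('q')(s, d) = -5 (Function('q')(s, d) = Add(2, Mul(-1, Add(Mul(-2, -3), 1))) = Add(2, Mul(-1, Add(6, 1))) = Add(2, Mul(-1, 7)) = Add(2, -7) = -5)
z = 7778 (z = Add(-2, Add(7775, Mul(-1, -5))) = Add(-2, Add(7775, 5)) = Add(-2, 7780) = 7778)
Add(39258, z) = Add(39258, 7778) = 47036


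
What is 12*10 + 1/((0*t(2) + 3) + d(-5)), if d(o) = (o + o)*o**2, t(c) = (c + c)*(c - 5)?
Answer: 29639/247 ≈ 120.00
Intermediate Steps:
t(c) = 2*c*(-5 + c) (t(c) = (2*c)*(-5 + c) = 2*c*(-5 + c))
d(o) = 2*o**3 (d(o) = (2*o)*o**2 = 2*o**3)
12*10 + 1/((0*t(2) + 3) + d(-5)) = 12*10 + 1/((0*(2*2*(-5 + 2)) + 3) + 2*(-5)**3) = 120 + 1/((0*(2*2*(-3)) + 3) + 2*(-125)) = 120 + 1/((0*(-12) + 3) - 250) = 120 + 1/((0 + 3) - 250) = 120 + 1/(3 - 250) = 120 + 1/(-247) = 120 - 1/247 = 29639/247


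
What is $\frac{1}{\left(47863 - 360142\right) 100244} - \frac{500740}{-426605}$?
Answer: $\frac{3135042613733927}{2670896781300396} \approx 1.1738$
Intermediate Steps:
$\frac{1}{\left(47863 - 360142\right) 100244} - \frac{500740}{-426605} = \frac{1}{-312279} \cdot \frac{1}{100244} - - \frac{100148}{85321} = \left(- \frac{1}{312279}\right) \frac{1}{100244} + \frac{100148}{85321} = - \frac{1}{31304096076} + \frac{100148}{85321} = \frac{3135042613733927}{2670896781300396}$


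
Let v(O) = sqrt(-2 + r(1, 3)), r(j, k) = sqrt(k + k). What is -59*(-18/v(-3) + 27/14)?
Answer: -1593/14 + 1062/sqrt(-2 + sqrt(6)) ≈ 1470.2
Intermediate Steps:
r(j, k) = sqrt(2)*sqrt(k) (r(j, k) = sqrt(2*k) = sqrt(2)*sqrt(k))
v(O) = sqrt(-2 + sqrt(6)) (v(O) = sqrt(-2 + sqrt(2)*sqrt(3)) = sqrt(-2 + sqrt(6)))
-59*(-18/v(-3) + 27/14) = -59*(-18/sqrt(-2 + sqrt(6)) + 27/14) = -59*(27/14 - 18/sqrt(-2 + sqrt(6))) = -1593/14 + 1062/sqrt(-2 + sqrt(6))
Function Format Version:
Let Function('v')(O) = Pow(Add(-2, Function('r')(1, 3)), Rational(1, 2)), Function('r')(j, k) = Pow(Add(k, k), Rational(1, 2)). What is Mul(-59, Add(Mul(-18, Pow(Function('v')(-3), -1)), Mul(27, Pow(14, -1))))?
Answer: Add(Rational(-1593, 14), Mul(1062, Pow(Add(-2, Pow(6, Rational(1, 2))), Rational(-1, 2)))) ≈ 1470.2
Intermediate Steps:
Function('r')(j, k) = Mul(Pow(2, Rational(1, 2)), Pow(k, Rational(1, 2))) (Function('r')(j, k) = Pow(Mul(2, k), Rational(1, 2)) = Mul(Pow(2, Rational(1, 2)), Pow(k, Rational(1, 2))))
Function('v')(O) = Pow(Add(-2, Pow(6, Rational(1, 2))), Rational(1, 2)) (Function('v')(O) = Pow(Add(-2, Mul(Pow(2, Rational(1, 2)), Pow(3, Rational(1, 2)))), Rational(1, 2)) = Pow(Add(-2, Pow(6, Rational(1, 2))), Rational(1, 2)))
Mul(-59, Add(Mul(-18, Pow(Function('v')(-3), -1)), Mul(27, Pow(14, -1)))) = Mul(-59, Add(Mul(-18, Pow(Pow(Add(-2, Pow(6, Rational(1, 2))), Rational(1, 2)), -1)), Mul(27, Pow(14, -1)))) = Mul(-59, Add(Mul(-18, Pow(Add(-2, Pow(6, Rational(1, 2))), Rational(-1, 2))), Mul(27, Rational(1, 14)))) = Mul(-59, Add(Mul(-18, Pow(Add(-2, Pow(6, Rational(1, 2))), Rational(-1, 2))), Rational(27, 14))) = Mul(-59, Add(Rational(27, 14), Mul(-18, Pow(Add(-2, Pow(6, Rational(1, 2))), Rational(-1, 2))))) = Add(Rational(-1593, 14), Mul(1062, Pow(Add(-2, Pow(6, Rational(1, 2))), Rational(-1, 2))))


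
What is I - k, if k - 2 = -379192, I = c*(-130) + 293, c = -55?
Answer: 386633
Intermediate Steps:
I = 7443 (I = -55*(-130) + 293 = 7150 + 293 = 7443)
k = -379190 (k = 2 - 379192 = -379190)
I - k = 7443 - 1*(-379190) = 7443 + 379190 = 386633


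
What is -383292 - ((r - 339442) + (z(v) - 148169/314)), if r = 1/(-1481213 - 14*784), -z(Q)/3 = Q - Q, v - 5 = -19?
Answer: -20324704969845/468547346 ≈ -43378.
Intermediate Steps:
v = -14 (v = 5 - 19 = -14)
z(Q) = 0 (z(Q) = -3*(Q - Q) = -3*0 = 0)
r = -1/1492189 (r = 1/(-1481213 - 10976) = 1/(-1492189) = -1/1492189 ≈ -6.7016e-7)
-383292 - ((r - 339442) + (z(v) - 148169/314)) = -383292 - ((-1/1492189 - 339442) + (0 - 148169/314)) = -383292 - (-506511618539/1492189 + (0 - 148169/314)) = -383292 - (-506511618539/1492189 - 148169/314) = -383292 - 1*(-159265744373187/468547346) = -383292 + 159265744373187/468547346 = -20324704969845/468547346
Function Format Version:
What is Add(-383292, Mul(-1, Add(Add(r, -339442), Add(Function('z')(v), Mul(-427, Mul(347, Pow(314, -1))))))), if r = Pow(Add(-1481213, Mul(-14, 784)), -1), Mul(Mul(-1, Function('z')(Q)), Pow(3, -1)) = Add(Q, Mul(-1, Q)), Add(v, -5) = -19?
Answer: Rational(-20324704969845, 468547346) ≈ -43378.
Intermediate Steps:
v = -14 (v = Add(5, -19) = -14)
Function('z')(Q) = 0 (Function('z')(Q) = Mul(-3, Add(Q, Mul(-1, Q))) = Mul(-3, 0) = 0)
r = Rational(-1, 1492189) (r = Pow(Add(-1481213, -10976), -1) = Pow(-1492189, -1) = Rational(-1, 1492189) ≈ -6.7016e-7)
Add(-383292, Mul(-1, Add(Add(r, -339442), Add(Function('z')(v), Mul(-427, Mul(347, Pow(314, -1))))))) = Add(-383292, Mul(-1, Add(Add(Rational(-1, 1492189), -339442), Add(0, Mul(-427, Mul(347, Pow(314, -1))))))) = Add(-383292, Mul(-1, Add(Rational(-506511618539, 1492189), Add(0, Mul(-427, Mul(347, Rational(1, 314))))))) = Add(-383292, Mul(-1, Add(Rational(-506511618539, 1492189), Add(0, Mul(-427, Rational(347, 314)))))) = Add(-383292, Mul(-1, Add(Rational(-506511618539, 1492189), Add(0, Rational(-148169, 314))))) = Add(-383292, Mul(-1, Add(Rational(-506511618539, 1492189), Rational(-148169, 314)))) = Add(-383292, Mul(-1, Rational(-159265744373187, 468547346))) = Add(-383292, Rational(159265744373187, 468547346)) = Rational(-20324704969845, 468547346)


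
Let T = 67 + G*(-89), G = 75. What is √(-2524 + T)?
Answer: 2*I*√2283 ≈ 95.562*I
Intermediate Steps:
T = -6608 (T = 67 + 75*(-89) = 67 - 6675 = -6608)
√(-2524 + T) = √(-2524 - 6608) = √(-9132) = 2*I*√2283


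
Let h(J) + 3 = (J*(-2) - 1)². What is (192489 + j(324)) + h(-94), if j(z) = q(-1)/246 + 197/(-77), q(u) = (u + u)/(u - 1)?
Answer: 4308404225/18942 ≈ 2.2745e+5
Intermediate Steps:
q(u) = 2*u/(-1 + u) (q(u) = (2*u)/(-1 + u) = 2*u/(-1 + u))
j(z) = -48385/18942 (j(z) = (2*(-1)/(-1 - 1))/246 + 197/(-77) = (2*(-1)/(-2))*(1/246) + 197*(-1/77) = (2*(-1)*(-½))*(1/246) - 197/77 = 1*(1/246) - 197/77 = 1/246 - 197/77 = -48385/18942)
h(J) = -3 + (-1 - 2*J)² (h(J) = -3 + (J*(-2) - 1)² = -3 + (-2*J - 1)² = -3 + (-1 - 2*J)²)
(192489 + j(324)) + h(-94) = (192489 - 48385/18942) + (-3 + (1 + 2*(-94))²) = 3646078253/18942 + (-3 + (1 - 188)²) = 3646078253/18942 + (-3 + (-187)²) = 3646078253/18942 + (-3 + 34969) = 3646078253/18942 + 34966 = 4308404225/18942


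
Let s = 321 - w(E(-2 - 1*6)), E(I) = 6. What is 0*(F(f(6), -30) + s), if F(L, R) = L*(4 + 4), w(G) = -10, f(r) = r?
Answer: 0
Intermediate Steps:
F(L, R) = 8*L (F(L, R) = L*8 = 8*L)
s = 331 (s = 321 - 1*(-10) = 321 + 10 = 331)
0*(F(f(6), -30) + s) = 0*(8*6 + 331) = 0*(48 + 331) = 0*379 = 0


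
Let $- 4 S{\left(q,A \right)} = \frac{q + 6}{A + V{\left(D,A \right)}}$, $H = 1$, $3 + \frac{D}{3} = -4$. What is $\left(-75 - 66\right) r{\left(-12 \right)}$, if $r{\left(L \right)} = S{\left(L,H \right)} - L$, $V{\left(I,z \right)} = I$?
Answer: $- \frac{67257}{40} \approx -1681.4$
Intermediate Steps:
$D = -21$ ($D = -9 + 3 \left(-4\right) = -9 - 12 = -21$)
$S{\left(q,A \right)} = - \frac{6 + q}{4 \left(-21 + A\right)}$ ($S{\left(q,A \right)} = - \frac{\left(q + 6\right) \frac{1}{A - 21}}{4} = - \frac{\left(6 + q\right) \frac{1}{-21 + A}}{4} = - \frac{\frac{1}{-21 + A} \left(6 + q\right)}{4} = - \frac{6 + q}{4 \left(-21 + A\right)}$)
$r{\left(L \right)} = \frac{3}{40} - \frac{79 L}{80}$ ($r{\left(L \right)} = \frac{-6 - L}{4 \left(-21 + 1\right)} - L = \frac{-6 - L}{4 \left(-20\right)} - L = \frac{1}{4} \left(- \frac{1}{20}\right) \left(-6 - L\right) - L = \left(\frac{3}{40} + \frac{L}{80}\right) - L = \frac{3}{40} - \frac{79 L}{80}$)
$\left(-75 - 66\right) r{\left(-12 \right)} = \left(-75 - 66\right) \left(\frac{3}{40} - - \frac{237}{20}\right) = - 141 \left(\frac{3}{40} + \frac{237}{20}\right) = \left(-141\right) \frac{477}{40} = - \frac{67257}{40}$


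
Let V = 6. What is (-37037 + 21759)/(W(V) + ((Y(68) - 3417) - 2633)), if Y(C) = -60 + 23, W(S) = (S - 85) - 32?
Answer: 7639/3099 ≈ 2.4650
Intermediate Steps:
W(S) = -117 + S (W(S) = (-85 + S) - 32 = -117 + S)
Y(C) = -37
(-37037 + 21759)/(W(V) + ((Y(68) - 3417) - 2633)) = (-37037 + 21759)/((-117 + 6) + ((-37 - 3417) - 2633)) = -15278/(-111 + (-3454 - 2633)) = -15278/(-111 - 6087) = -15278/(-6198) = -15278*(-1/6198) = 7639/3099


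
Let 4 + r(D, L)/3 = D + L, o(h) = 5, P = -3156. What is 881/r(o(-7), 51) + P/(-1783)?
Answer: 2063159/278148 ≈ 7.4175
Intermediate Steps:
r(D, L) = -12 + 3*D + 3*L (r(D, L) = -12 + 3*(D + L) = -12 + (3*D + 3*L) = -12 + 3*D + 3*L)
881/r(o(-7), 51) + P/(-1783) = 881/(-12 + 3*5 + 3*51) - 3156/(-1783) = 881/(-12 + 15 + 153) - 3156*(-1/1783) = 881/156 + 3156/1783 = 2063159/278148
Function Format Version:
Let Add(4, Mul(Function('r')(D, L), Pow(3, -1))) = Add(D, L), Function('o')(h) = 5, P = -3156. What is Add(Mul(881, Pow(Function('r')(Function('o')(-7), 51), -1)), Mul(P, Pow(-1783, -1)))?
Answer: Rational(2063159, 278148) ≈ 7.4175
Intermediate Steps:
Function('r')(D, L) = Add(-12, Mul(3, D), Mul(3, L)) (Function('r')(D, L) = Add(-12, Mul(3, Add(D, L))) = Add(-12, Add(Mul(3, D), Mul(3, L))) = Add(-12, Mul(3, D), Mul(3, L)))
Add(Mul(881, Pow(Function('r')(Function('o')(-7), 51), -1)), Mul(P, Pow(-1783, -1))) = Add(Mul(881, Pow(Add(-12, Mul(3, 5), Mul(3, 51)), -1)), Mul(-3156, Pow(-1783, -1))) = Add(Mul(881, Pow(Add(-12, 15, 153), -1)), Mul(-3156, Rational(-1, 1783))) = Add(Mul(881, Pow(156, -1)), Rational(3156, 1783)) = Add(Mul(881, Rational(1, 156)), Rational(3156, 1783)) = Add(Rational(881, 156), Rational(3156, 1783)) = Rational(2063159, 278148)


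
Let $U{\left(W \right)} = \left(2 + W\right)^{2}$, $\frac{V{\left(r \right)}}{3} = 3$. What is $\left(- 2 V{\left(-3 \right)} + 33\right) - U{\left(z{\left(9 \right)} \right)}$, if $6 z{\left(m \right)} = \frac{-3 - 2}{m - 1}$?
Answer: $\frac{26279}{2304} \approx 11.406$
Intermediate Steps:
$V{\left(r \right)} = 9$ ($V{\left(r \right)} = 3 \cdot 3 = 9$)
$z{\left(m \right)} = - \frac{5}{6 \left(-1 + m\right)}$ ($z{\left(m \right)} = \frac{\left(-3 - 2\right) \frac{1}{m - 1}}{6} = \frac{\left(-5\right) \frac{1}{-1 + m}}{6} = - \frac{5}{6 \left(-1 + m\right)}$)
$\left(- 2 V{\left(-3 \right)} + 33\right) - U{\left(z{\left(9 \right)} \right)} = \left(\left(-2\right) 9 + 33\right) - \left(2 - \frac{5}{-6 + 6 \cdot 9}\right)^{2} = \left(-18 + 33\right) - \left(2 - \frac{5}{-6 + 54}\right)^{2} = 15 - \left(2 - \frac{5}{48}\right)^{2} = 15 - \left(\frac{91}{48}\right)^{2} = 15 - \frac{8281}{2304} = \frac{26279}{2304}$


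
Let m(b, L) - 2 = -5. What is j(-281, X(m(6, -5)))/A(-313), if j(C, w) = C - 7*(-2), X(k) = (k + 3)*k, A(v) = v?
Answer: 267/313 ≈ 0.85303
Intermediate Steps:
m(b, L) = -3 (m(b, L) = 2 - 5 = -3)
X(k) = k*(3 + k) (X(k) = (3 + k)*k = k*(3 + k))
j(C, w) = 14 + C (j(C, w) = C + 14 = 14 + C)
j(-281, X(m(6, -5)))/A(-313) = (14 - 281)/(-313) = -267*(-1/313) = 267/313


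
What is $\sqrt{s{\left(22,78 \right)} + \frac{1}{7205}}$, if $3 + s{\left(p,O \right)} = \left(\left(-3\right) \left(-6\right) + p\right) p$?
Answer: $\frac{\sqrt{45526853130}}{7205} \approx 29.614$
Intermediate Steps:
$s{\left(p,O \right)} = -3 + p \left(18 + p\right)$ ($s{\left(p,O \right)} = -3 + \left(\left(-3\right) \left(-6\right) + p\right) p = -3 + \left(18 + p\right) p = -3 + p \left(18 + p\right)$)
$\sqrt{s{\left(22,78 \right)} + \frac{1}{7205}} = \sqrt{\left(-3 + 22^{2} + 18 \cdot 22\right) + \frac{1}{7205}} = \sqrt{\left(-3 + 484 + 396\right) + \frac{1}{7205}} = \sqrt{877 + \frac{1}{7205}} = \sqrt{\frac{6318786}{7205}} = \frac{\sqrt{45526853130}}{7205}$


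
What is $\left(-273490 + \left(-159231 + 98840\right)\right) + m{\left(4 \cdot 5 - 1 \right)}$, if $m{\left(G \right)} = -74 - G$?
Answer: $-333974$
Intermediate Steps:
$\left(-273490 + \left(-159231 + 98840\right)\right) + m{\left(4 \cdot 5 - 1 \right)} = \left(-273490 + \left(-159231 + 98840\right)\right) - \left(73 + 20\right) = \left(-273490 - 60391\right) - 93 = -333881 - 93 = -333974$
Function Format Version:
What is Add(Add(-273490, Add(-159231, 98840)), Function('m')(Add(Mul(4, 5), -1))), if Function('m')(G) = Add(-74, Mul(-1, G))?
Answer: -333974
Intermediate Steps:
Add(Add(-273490, Add(-159231, 98840)), Function('m')(Add(Mul(4, 5), -1))) = Add(Add(-273490, Add(-159231, 98840)), Add(-74, Mul(-1, Add(Mul(4, 5), -1)))) = Add(Add(-273490, -60391), Add(-74, Mul(-1, Add(20, -1)))) = Add(-333881, Add(-74, Mul(-1, 19))) = Add(-333881, Add(-74, -19)) = Add(-333881, -93) = -333974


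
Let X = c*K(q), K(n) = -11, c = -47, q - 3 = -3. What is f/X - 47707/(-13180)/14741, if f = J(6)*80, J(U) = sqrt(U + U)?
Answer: 47707/194286380 + 160*sqrt(3)/517 ≈ 0.53628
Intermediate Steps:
J(U) = sqrt(2)*sqrt(U) (J(U) = sqrt(2*U) = sqrt(2)*sqrt(U))
q = 0 (q = 3 - 3 = 0)
X = 517 (X = -47*(-11) = 517)
f = 160*sqrt(3) (f = (sqrt(2)*sqrt(6))*80 = (2*sqrt(3))*80 = 160*sqrt(3) ≈ 277.13)
f/X - 47707/(-13180)/14741 = (160*sqrt(3))/517 - 47707/(-13180)/14741 = (160*sqrt(3))*(1/517) - 47707*(-1/13180)*(1/14741) = 160*sqrt(3)/517 + (47707/13180)*(1/14741) = 160*sqrt(3)/517 + 47707/194286380 = 47707/194286380 + 160*sqrt(3)/517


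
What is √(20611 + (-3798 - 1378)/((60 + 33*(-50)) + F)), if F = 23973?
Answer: √1147329791619/7461 ≈ 143.56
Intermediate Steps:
√(20611 + (-3798 - 1378)/((60 + 33*(-50)) + F)) = √(20611 + (-3798 - 1378)/((60 + 33*(-50)) + 23973)) = √(20611 - 5176/((60 - 1650) + 23973)) = √(20611 - 5176/(-1590 + 23973)) = √(20611 - 5176/22383) = √(461330837/22383) = √1147329791619/7461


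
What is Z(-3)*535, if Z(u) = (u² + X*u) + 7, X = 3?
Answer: 3745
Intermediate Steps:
Z(u) = 7 + u² + 3*u (Z(u) = (u² + 3*u) + 7 = 7 + u² + 3*u)
Z(-3)*535 = (7 + (-3)² + 3*(-3))*535 = (7 + 9 - 9)*535 = 7*535 = 3745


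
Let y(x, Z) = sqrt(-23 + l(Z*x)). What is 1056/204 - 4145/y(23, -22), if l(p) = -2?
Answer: 88/17 + 829*I ≈ 5.1765 + 829.0*I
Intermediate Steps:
y(x, Z) = 5*I (y(x, Z) = sqrt(-23 - 2) = sqrt(-25) = 5*I)
1056/204 - 4145/y(23, -22) = 1056/204 - 4145*(-I/5) = 1056*(1/204) - (-829)*I = 88/17 + 829*I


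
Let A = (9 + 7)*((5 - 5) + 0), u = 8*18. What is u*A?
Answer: 0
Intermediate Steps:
u = 144
A = 0 (A = 16*(0 + 0) = 16*0 = 0)
u*A = 144*0 = 0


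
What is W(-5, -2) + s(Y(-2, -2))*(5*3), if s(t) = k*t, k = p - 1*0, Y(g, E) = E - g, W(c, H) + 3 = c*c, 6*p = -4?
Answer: 22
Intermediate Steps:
p = -⅔ (p = (⅙)*(-4) = -⅔ ≈ -0.66667)
W(c, H) = -3 + c² (W(c, H) = -3 + c*c = -3 + c²)
k = -⅔ (k = -⅔ - 1*0 = -⅔ + 0 = -⅔ ≈ -0.66667)
s(t) = -2*t/3
W(-5, -2) + s(Y(-2, -2))*(5*3) = (-3 + (-5)²) + (-2*(-2 - 1*(-2))/3)*(5*3) = (-3 + 25) - 2*(-2 + 2)/3*15 = 22 - ⅔*0*15 = 22 + 0*15 = 22 + 0 = 22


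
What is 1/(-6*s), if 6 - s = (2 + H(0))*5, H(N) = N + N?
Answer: 1/24 ≈ 0.041667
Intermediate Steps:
H(N) = 2*N
s = -4 (s = 6 - (2 + 2*0)*5 = 6 - (2 + 0)*5 = 6 - 2*5 = 6 - 1*10 = 6 - 10 = -4)
1/(-6*s) = 1/(-6*(-4)) = 1/24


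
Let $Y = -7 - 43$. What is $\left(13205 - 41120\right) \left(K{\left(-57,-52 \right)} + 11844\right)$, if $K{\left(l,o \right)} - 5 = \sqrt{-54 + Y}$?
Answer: $-330764835 - 55830 i \sqrt{26} \approx -3.3076 \cdot 10^{8} - 2.8468 \cdot 10^{5} i$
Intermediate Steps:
$Y = -50$ ($Y = -7 - 43 = -50$)
$K{\left(l,o \right)} = 5 + 2 i \sqrt{26}$ ($K{\left(l,o \right)} = 5 + \sqrt{-54 - 50} = 5 + \sqrt{-104} = 5 + 2 i \sqrt{26}$)
$\left(13205 - 41120\right) \left(K{\left(-57,-52 \right)} + 11844\right) = \left(13205 - 41120\right) \left(\left(5 + 2 i \sqrt{26}\right) + 11844\right) = - 27915 \left(11849 + 2 i \sqrt{26}\right) = -330764835 - 55830 i \sqrt{26}$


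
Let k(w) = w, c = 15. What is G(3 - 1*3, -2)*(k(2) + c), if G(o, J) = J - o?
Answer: -34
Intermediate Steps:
G(3 - 1*3, -2)*(k(2) + c) = (-2 - (3 - 1*3))*(2 + 15) = (-2 - (3 - 3))*17 = (-2 - 1*0)*17 = (-2 + 0)*17 = -2*17 = -34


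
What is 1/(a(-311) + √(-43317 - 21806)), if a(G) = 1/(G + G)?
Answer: -622/25195046733 - 386884*I*√65123/25195046733 ≈ -2.4687e-8 - 0.0039186*I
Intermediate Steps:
a(G) = 1/(2*G)
1/(a(-311) + √(-43317 - 21806)) = 1/((½)/(-311) + √(-43317 - 21806)) = 1/((½)*(-1/311) + √(-65123)) = 1/(-1/622 + I*√65123)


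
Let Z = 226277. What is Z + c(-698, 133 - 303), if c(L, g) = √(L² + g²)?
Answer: 226277 + 2*√129026 ≈ 2.2700e+5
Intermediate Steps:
Z + c(-698, 133 - 303) = 226277 + √((-698)² + (133 - 303)²) = 226277 + √(487204 + (-170)²) = 226277 + √(487204 + 28900) = 226277 + √516104 = 226277 + 2*√129026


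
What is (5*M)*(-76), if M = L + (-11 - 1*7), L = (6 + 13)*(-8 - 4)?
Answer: 93480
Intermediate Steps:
L = -228 (L = 19*(-12) = -228)
M = -246 (M = -228 + (-11 - 1*7) = -228 + (-11 - 7) = -228 - 18 = -246)
(5*M)*(-76) = (5*(-246))*(-76) = -1230*(-76) = 93480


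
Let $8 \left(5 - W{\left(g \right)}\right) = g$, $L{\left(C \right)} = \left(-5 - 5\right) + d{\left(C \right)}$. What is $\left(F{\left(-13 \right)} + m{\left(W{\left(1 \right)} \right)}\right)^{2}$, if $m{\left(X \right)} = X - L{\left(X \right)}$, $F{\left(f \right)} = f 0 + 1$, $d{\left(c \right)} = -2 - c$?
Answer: $\frac{8281}{16} \approx 517.56$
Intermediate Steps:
$F{\left(f \right)} = 1$ ($F{\left(f \right)} = 0 + 1 = 1$)
$L{\left(C \right)} = -12 - C$ ($L{\left(C \right)} = \left(-5 - 5\right) - \left(2 + C\right) = -10 - \left(2 + C\right) = -12 - C$)
$W{\left(g \right)} = 5 - \frac{g}{8}$
$m{\left(X \right)} = 12 + 2 X$ ($m{\left(X \right)} = X - \left(-12 - X\right) = X + \left(12 + X\right) = 12 + 2 X$)
$\left(F{\left(-13 \right)} + m{\left(W{\left(1 \right)} \right)}\right)^{2} = \left(1 + \left(12 + 2 \left(5 - \frac{1}{8}\right)\right)\right)^{2} = \left(1 + \left(12 + 2 \cdot \frac{39}{8}\right)\right)^{2} = \left(1 + \left(12 + \frac{39}{4}\right)\right)^{2} = \left(1 + \frac{87}{4}\right)^{2} = \left(\frac{91}{4}\right)^{2} = \frac{8281}{16}$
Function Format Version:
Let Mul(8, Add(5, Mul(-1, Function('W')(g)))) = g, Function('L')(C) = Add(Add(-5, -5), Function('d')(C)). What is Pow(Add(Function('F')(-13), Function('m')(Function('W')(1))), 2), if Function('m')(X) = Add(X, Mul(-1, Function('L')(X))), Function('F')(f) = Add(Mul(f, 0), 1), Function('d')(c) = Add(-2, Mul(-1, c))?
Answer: Rational(8281, 16) ≈ 517.56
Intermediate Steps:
Function('F')(f) = 1 (Function('F')(f) = Add(0, 1) = 1)
Function('L')(C) = Add(-12, Mul(-1, C)) (Function('L')(C) = Add(Add(-5, -5), Add(-2, Mul(-1, C))) = Add(-10, Add(-2, Mul(-1, C))) = Add(-12, Mul(-1, C)))
Function('W')(g) = Add(5, Mul(Rational(-1, 8), g))
Function('m')(X) = Add(12, Mul(2, X)) (Function('m')(X) = Add(X, Mul(-1, Add(-12, Mul(-1, X)))) = Add(X, Add(12, X)) = Add(12, Mul(2, X)))
Pow(Add(Function('F')(-13), Function('m')(Function('W')(1))), 2) = Pow(Add(1, Add(12, Mul(2, Add(5, Mul(Rational(-1, 8), 1))))), 2) = Pow(Add(1, Add(12, Mul(2, Add(5, Rational(-1, 8))))), 2) = Pow(Add(1, Add(12, Mul(2, Rational(39, 8)))), 2) = Pow(Add(1, Add(12, Rational(39, 4))), 2) = Pow(Add(1, Rational(87, 4)), 2) = Pow(Rational(91, 4), 2) = Rational(8281, 16)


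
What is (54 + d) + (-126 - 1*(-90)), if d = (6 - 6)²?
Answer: 18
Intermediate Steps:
d = 0 (d = 0² = 0)
(54 + d) + (-126 - 1*(-90)) = (54 + 0) + (-126 - 1*(-90)) = 54 + (-126 + 90) = 54 - 36 = 18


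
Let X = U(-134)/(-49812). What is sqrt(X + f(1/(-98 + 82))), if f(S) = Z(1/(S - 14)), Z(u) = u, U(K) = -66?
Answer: I*sqrt(1082223814)/124530 ≈ 0.26417*I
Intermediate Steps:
f(S) = 1/(-14 + S) (f(S) = 1/(S - 14) = 1/(-14 + S))
X = 11/8302 (X = -66/(-49812) = -66*(-1/49812) = 11/8302 ≈ 0.0013250)
sqrt(X + f(1/(-98 + 82))) = sqrt(11/8302 + 1/(-14 + 1/(-98 + 82))) = sqrt(11/8302 + 1/(-14 + 1/(-16))) = sqrt(11/8302 + 1/(-14 - 1/16)) = sqrt(11/8302 + 1/(-225/16)) = sqrt(11/8302 - 16/225) = sqrt(-130357/1867950) = I*sqrt(1082223814)/124530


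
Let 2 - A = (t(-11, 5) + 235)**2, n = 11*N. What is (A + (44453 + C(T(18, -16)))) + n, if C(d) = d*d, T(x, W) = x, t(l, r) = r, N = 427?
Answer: -8124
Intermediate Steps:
C(d) = d**2
n = 4697 (n = 11*427 = 4697)
A = -57598 (A = 2 - (5 + 235)**2 = 2 - 1*240**2 = 2 - 1*57600 = 2 - 57600 = -57598)
(A + (44453 + C(T(18, -16)))) + n = (-57598 + (44453 + 18**2)) + 4697 = (-57598 + (44453 + 324)) + 4697 = (-57598 + 44777) + 4697 = -12821 + 4697 = -8124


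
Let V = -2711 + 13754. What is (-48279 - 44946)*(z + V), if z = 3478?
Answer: -1353720225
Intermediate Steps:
V = 11043
(-48279 - 44946)*(z + V) = (-48279 - 44946)*(3478 + 11043) = -93225*14521 = -1353720225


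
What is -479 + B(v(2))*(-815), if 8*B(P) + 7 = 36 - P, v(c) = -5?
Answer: -15771/4 ≈ -3942.8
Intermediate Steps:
B(P) = 29/8 - P/8 (B(P) = -7/8 + (36 - P)/8 = -7/8 + (9/2 - P/8) = 29/8 - P/8)
-479 + B(v(2))*(-815) = -479 + (29/8 - ⅛*(-5))*(-815) = -479 + (29/8 + 5/8)*(-815) = -479 + (17/4)*(-815) = -479 - 13855/4 = -15771/4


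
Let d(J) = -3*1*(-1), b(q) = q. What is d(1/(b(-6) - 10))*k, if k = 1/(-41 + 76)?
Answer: 3/35 ≈ 0.085714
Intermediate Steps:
k = 1/35 ≈ 0.028571
d(J) = 3 (d(J) = -3*(-1) = 3)
d(1/(b(-6) - 10))*k = 3*(1/35) = 3/35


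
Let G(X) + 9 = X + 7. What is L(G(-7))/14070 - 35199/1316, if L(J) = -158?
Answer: -35389847/1322580 ≈ -26.758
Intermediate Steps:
G(X) = -2 + X (G(X) = -9 + (X + 7) = -9 + (7 + X) = -2 + X)
L(G(-7))/14070 - 35199/1316 = -158/14070 - 35199/1316 = -158*1/14070 - 35199*1/1316 = -79/7035 - 35199/1316 = -35389847/1322580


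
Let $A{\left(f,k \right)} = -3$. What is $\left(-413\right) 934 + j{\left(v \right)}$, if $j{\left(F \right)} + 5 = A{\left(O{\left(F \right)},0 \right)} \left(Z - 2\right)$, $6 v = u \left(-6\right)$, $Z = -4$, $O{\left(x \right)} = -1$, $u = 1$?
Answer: $-385729$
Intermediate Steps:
$v = -1$ ($v = \frac{1 \left(-6\right)}{6} = \frac{1}{6} \left(-6\right) = -1$)
$j{\left(F \right)} = 13$ ($j{\left(F \right)} = -5 - 3 \left(-4 - 2\right) = -5 - -18 = -5 + 18 = 13$)
$\left(-413\right) 934 + j{\left(v \right)} = \left(-413\right) 934 + 13 = -385742 + 13 = -385729$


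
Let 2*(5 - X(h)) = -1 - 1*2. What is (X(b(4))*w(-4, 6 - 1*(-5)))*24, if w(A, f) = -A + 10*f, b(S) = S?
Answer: 17784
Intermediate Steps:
X(h) = 13/2 (X(h) = 5 - (-1 - 1*2)/2 = 5 - (-1 - 2)/2 = 5 - ½*(-3) = 5 + 3/2 = 13/2)
(X(b(4))*w(-4, 6 - 1*(-5)))*24 = (13*(-1*(-4) + 10*(6 - 1*(-5)))/2)*24 = (13*(4 + 10*(6 + 5))/2)*24 = (13*(4 + 10*11)/2)*24 = (13*(4 + 110)/2)*24 = ((13/2)*114)*24 = 741*24 = 17784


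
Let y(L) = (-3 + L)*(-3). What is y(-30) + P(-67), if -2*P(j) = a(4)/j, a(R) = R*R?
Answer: 6641/67 ≈ 99.119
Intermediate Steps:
a(R) = R**2
y(L) = 9 - 3*L
P(j) = -8/j (P(j) = -4**2/(2*j) = -8/j)
y(-30) + P(-67) = (9 - 3*(-30)) - 8/(-67) = (9 + 90) - 8*(-1/67) = 99 + 8/67 = 6641/67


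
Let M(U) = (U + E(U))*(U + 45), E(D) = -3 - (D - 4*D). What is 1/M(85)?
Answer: 1/43810 ≈ 2.2826e-5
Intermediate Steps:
E(D) = -3 + 3*D (E(D) = -3 - (-3)*D = -3 + 3*D)
M(U) = (-3 + 4*U)*(45 + U) (M(U) = (U + (-3 + 3*U))*(U + 45) = (-3 + 4*U)*(45 + U))
1/M(85) = 1/(-135 + 4*85² + 177*85) = 1/(-135 + 4*7225 + 15045) = 1/(-135 + 28900 + 15045) = 1/43810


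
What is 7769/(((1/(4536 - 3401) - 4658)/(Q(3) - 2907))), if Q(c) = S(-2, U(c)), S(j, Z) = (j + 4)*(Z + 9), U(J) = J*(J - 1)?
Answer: 25368853755/5286829 ≈ 4798.5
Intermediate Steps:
U(J) = J*(-1 + J)
S(j, Z) = (4 + j)*(9 + Z)
Q(c) = 18 + 2*c*(-1 + c) (Q(c) = 36 + 4*(c*(-1 + c)) + 9*(-2) + (c*(-1 + c))*(-2) = 36 + 4*c*(-1 + c) - 18 - 2*c*(-1 + c) = 18 + 2*c*(-1 + c))
7769/(((1/(4536 - 3401) - 4658)/(Q(3) - 2907))) = 7769/(((1/(4536 - 3401) - 4658)/((18 + 2*3*(-1 + 3)) - 2907))) = 7769/(((1/1135 - 4658)/((18 + 2*3*2) - 2907))) = 7769/(((1/1135 - 4658)/((18 + 12) - 2907))) = 7769/((-5286829/(1135*(30 - 2907)))) = 7769/((-5286829/1135/(-2877))) = 7769/((-5286829/1135*(-1/2877))) = 7769/(5286829/3265395) = 7769*(3265395/5286829) = 25368853755/5286829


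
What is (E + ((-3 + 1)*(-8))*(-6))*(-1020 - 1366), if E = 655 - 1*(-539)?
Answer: -2619828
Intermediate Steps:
E = 1194 (E = 655 + 539 = 1194)
(E + ((-3 + 1)*(-8))*(-6))*(-1020 - 1366) = (1194 + ((-3 + 1)*(-8))*(-6))*(-1020 - 1366) = (1194 - 2*(-8)*(-6))*(-2386) = (1194 + 16*(-6))*(-2386) = (1194 - 96)*(-2386) = 1098*(-2386) = -2619828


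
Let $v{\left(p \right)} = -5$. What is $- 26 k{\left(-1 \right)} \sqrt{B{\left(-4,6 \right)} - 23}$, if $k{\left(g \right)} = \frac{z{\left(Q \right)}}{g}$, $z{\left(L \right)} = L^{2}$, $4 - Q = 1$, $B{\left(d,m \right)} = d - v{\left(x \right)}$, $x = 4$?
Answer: $234 i \sqrt{22} \approx 1097.6 i$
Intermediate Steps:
$B{\left(d,m \right)} = 5 + d$ ($B{\left(d,m \right)} = d - -5 = d + 5 = 5 + d$)
$Q = 3$ ($Q = 4 - 1 = 3$)
$k{\left(g \right)} = \frac{9}{g}$ ($k{\left(g \right)} = \frac{3^{2}}{g} = \frac{9}{g}$)
$- 26 k{\left(-1 \right)} \sqrt{B{\left(-4,6 \right)} - 23} = - 26 \frac{9}{-1} \sqrt{\left(5 - 4\right) - 23} = - 26 \cdot 9 \left(-1\right) \sqrt{1 - 23} = \left(-26\right) \left(-9\right) \sqrt{-22} = 234 i \sqrt{22}$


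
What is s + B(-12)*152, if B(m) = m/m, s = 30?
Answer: 182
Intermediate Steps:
B(m) = 1
s + B(-12)*152 = 30 + 1*152 = 30 + 152 = 182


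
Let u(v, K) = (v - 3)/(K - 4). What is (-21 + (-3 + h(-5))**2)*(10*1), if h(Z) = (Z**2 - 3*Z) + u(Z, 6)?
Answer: 10680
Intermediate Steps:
u(v, K) = (-3 + v)/(-4 + K)
h(Z) = -3/2 + Z**2 - 5*Z/2 (h(Z) = (Z**2 - 3*Z) + (-3 + Z)/(-4 + 6) = (Z**2 - 3*Z) + (-3 + Z)/2 = (Z**2 - 3*Z) + (-3/2 + Z/2) = -3/2 + Z**2 - 5*Z/2)
(-21 + (-3 + h(-5))**2)*(10*1) = (-21 + (-3 + (-3/2 + (-5)**2 - 5/2*(-5)))**2)*(10*1) = (-21 + (-3 + (-3/2 + 25 + 25/2))**2)*10 = (-21 + (-3 + 36)**2)*10 = (-21 + 33**2)*10 = (-21 + 1089)*10 = 1068*10 = 10680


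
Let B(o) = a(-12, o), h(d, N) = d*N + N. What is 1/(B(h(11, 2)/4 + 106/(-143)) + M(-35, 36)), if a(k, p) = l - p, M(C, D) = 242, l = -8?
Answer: 143/32710 ≈ 0.0043718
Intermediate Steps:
h(d, N) = N + N*d (h(d, N) = N*d + N = N + N*d)
a(k, p) = -8 - p
B(o) = -8 - o
1/(B(h(11, 2)/4 + 106/(-143)) + M(-35, 36)) = 1/((-8 - ((2*(1 + 11))/4 + 106/(-143))) + 242) = 1/((-8 - ((2*12)*(¼) + 106*(-1/143))) + 242) = 1/((-8 - (24*(¼) - 106/143)) + 242) = 1/((-8 - (6 - 106/143)) + 242) = 1/((-8 - 1*752/143) + 242) = 1/((-8 - 752/143) + 242) = 1/(-1896/143 + 242) = 1/(32710/143) = 143/32710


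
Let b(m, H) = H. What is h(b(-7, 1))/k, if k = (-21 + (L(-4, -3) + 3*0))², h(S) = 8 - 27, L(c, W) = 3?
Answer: -19/324 ≈ -0.058642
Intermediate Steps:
h(S) = -19
k = 324 (k = (-21 + (3 + 3*0))² = (-21 + (3 + 0))² = (-21 + 3)² = (-18)² = 324)
h(b(-7, 1))/k = -19/324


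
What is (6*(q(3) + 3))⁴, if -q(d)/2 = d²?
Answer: 65610000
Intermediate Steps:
q(d) = -2*d²
(6*(q(3) + 3))⁴ = (6*(-2*3² + 3))⁴ = (6*(-2*9 + 3))⁴ = (6*(-18 + 3))⁴ = (6*(-15))⁴ = (-90)⁴ = 65610000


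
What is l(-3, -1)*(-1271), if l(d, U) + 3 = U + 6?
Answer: -2542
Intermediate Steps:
l(d, U) = 3 + U (l(d, U) = -3 + (U + 6) = -3 + (6 + U) = 3 + U)
l(-3, -1)*(-1271) = (3 - 1)*(-1271) = 2*(-1271) = -2542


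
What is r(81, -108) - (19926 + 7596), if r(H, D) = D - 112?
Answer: -27742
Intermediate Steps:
r(H, D) = -112 + D
r(81, -108) - (19926 + 7596) = (-112 - 108) - (19926 + 7596) = -220 - 1*27522 = -220 - 27522 = -27742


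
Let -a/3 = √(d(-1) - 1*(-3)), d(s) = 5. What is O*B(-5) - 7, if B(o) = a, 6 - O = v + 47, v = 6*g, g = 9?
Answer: -7 + 570*√2 ≈ 799.10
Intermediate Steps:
v = 54 (v = 6*9 = 54)
O = -95 (O = 6 - (54 + 47) = 6 - 1*101 = 6 - 101 = -95)
a = -6*√2 (a = -3*√(5 - 1*(-3)) = -3*√(5 + 3) = -6*√2 ≈ -8.4853)
B(o) = -6*√2
O*B(-5) - 7 = -(-570)*√2 - 7 = 570*√2 - 7 = -7 + 570*√2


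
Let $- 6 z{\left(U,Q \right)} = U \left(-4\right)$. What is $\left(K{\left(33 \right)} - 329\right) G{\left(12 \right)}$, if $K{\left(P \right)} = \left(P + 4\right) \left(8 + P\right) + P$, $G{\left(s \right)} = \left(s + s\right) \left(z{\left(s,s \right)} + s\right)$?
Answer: $586080$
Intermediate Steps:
$z{\left(U,Q \right)} = \frac{2 U}{3}$ ($z{\left(U,Q \right)} = - \frac{U \left(-4\right)}{6} = - \frac{\left(-4\right) U}{6} = \frac{2 U}{3}$)
$G{\left(s \right)} = \frac{10 s^{2}}{3}$ ($G{\left(s \right)} = \left(s + s\right) \left(\frac{2 s}{3} + s\right) = 2 s \frac{5 s}{3} = \frac{10 s^{2}}{3}$)
$K{\left(P \right)} = P + \left(4 + P\right) \left(8 + P\right)$ ($K{\left(P \right)} = \left(4 + P\right) \left(8 + P\right) + P = P + \left(4 + P\right) \left(8 + P\right)$)
$\left(K{\left(33 \right)} - 329\right) G{\left(12 \right)} = \left(\left(32 + 33^{2} + 13 \cdot 33\right) - 329\right) \frac{10 \cdot 12^{2}}{3} = \left(\left(32 + 1089 + 429\right) - 329\right) \frac{10}{3} \cdot 144 = \left(1550 - 329\right) 480 = 1221 \cdot 480 = 586080$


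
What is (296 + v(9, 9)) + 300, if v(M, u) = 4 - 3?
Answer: 597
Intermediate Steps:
v(M, u) = 1
(296 + v(9, 9)) + 300 = (296 + 1) + 300 = 297 + 300 = 597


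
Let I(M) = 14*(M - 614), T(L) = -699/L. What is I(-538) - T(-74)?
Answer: -1194171/74 ≈ -16137.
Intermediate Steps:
I(M) = -8596 + 14*M (I(M) = 14*(-614 + M) = -8596 + 14*M)
I(-538) - T(-74) = (-8596 + 14*(-538)) - (-699)/(-74) = (-8596 - 7532) - (-699)*(-1)/74 = -16128 - 1*699/74 = -16128 - 699/74 = -1194171/74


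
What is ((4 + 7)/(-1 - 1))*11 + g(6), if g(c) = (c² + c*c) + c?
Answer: 35/2 ≈ 17.500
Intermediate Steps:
g(c) = c + 2*c² (g(c) = (c² + c²) + c = 2*c² + c = c + 2*c²)
((4 + 7)/(-1 - 1))*11 + g(6) = ((4 + 7)/(-1 - 1))*11 + 6*(1 + 2*6) = (11/(-2))*11 + 6*(1 + 12) = (11*(-½))*11 + 6*13 = -11/2*11 + 78 = -121/2 + 78 = 35/2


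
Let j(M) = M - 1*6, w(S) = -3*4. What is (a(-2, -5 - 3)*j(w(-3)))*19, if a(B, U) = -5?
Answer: 1710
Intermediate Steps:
w(S) = -12
j(M) = -6 + M (j(M) = M - 6 = -6 + M)
(a(-2, -5 - 3)*j(w(-3)))*19 = -5*(-6 - 12)*19 = -5*(-18)*19 = 90*19 = 1710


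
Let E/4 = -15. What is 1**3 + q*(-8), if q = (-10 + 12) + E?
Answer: 465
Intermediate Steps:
E = -60 (E = 4*(-15) = -60)
q = -58 (q = (-10 + 12) - 60 = 2 - 60 = -58)
1**3 + q*(-8) = 1**3 - 58*(-8) = 1 + 464 = 465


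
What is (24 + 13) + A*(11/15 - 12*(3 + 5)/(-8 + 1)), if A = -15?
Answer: -1258/7 ≈ -179.71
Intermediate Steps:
(24 + 13) + A*(11/15 - 12*(3 + 5)/(-8 + 1)) = (24 + 13) - 15*(11/15 - 12*(3 + 5)/(-8 + 1)) = 37 - 15*(11*(1/15) - 12/((-7/8))) = 37 - 15*(11/15 - 12/((-7*⅛))) = 37 - 15*(11/15 - 12/(-7/8)) = 37 - 15*(11/15 - 12*(-8/7)) = 37 - 15*(11/15 + 96/7) = 37 - 15*1517/105 = 37 - 1517/7 = -1258/7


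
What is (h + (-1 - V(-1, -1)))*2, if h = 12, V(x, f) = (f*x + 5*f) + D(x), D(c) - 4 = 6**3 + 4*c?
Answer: -402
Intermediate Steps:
D(c) = 220 + 4*c (D(c) = 4 + (6**3 + 4*c) = 4 + (216 + 4*c) = 220 + 4*c)
V(x, f) = 220 + 4*x + 5*f + f*x (V(x, f) = (f*x + 5*f) + (220 + 4*x) = (5*f + f*x) + (220 + 4*x) = 220 + 4*x + 5*f + f*x)
(h + (-1 - V(-1, -1)))*2 = (12 + (-1 - (220 + 4*(-1) + 5*(-1) - 1*(-1))))*2 = (12 + (-1 - (220 - 4 - 5 + 1)))*2 = (12 + (-1 - 1*212))*2 = (12 + (-1 - 212))*2 = (12 - 213)*2 = -201*2 = -402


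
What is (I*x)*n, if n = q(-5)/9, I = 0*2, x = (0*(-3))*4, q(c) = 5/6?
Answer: 0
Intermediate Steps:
q(c) = ⅚ (q(c) = 5*(⅙) = ⅚)
x = 0 (x = 0*4 = 0)
I = 0
n = 5/54 (n = (⅚)/9 = (⅚)*(⅑) = 5/54 ≈ 0.092593)
(I*x)*n = (0*0)*(5/54) = 0*(5/54) = 0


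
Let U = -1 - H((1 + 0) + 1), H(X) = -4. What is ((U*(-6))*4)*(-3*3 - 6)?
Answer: 1080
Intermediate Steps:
U = 3 (U = -1 - 1*(-4) = -1 + 4 = 3)
((U*(-6))*4)*(-3*3 - 6) = ((3*(-6))*4)*(-3*3 - 6) = (-18*4)*(-9 - 6) = -72*(-15) = 1080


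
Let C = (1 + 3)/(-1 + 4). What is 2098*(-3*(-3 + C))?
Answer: 10490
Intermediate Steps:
C = 4/3 ≈ 1.3333
2098*(-3*(-3 + C)) = 2098*(-3*(-3 + 4/3)) = 2098*(-3*(-5/3)) = 2098*5 = 10490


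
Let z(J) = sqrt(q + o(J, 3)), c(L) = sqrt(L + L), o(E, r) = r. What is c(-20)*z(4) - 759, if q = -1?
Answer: -759 + 4*I*sqrt(5) ≈ -759.0 + 8.9443*I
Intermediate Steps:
c(L) = sqrt(2)*sqrt(L) (c(L) = sqrt(2*L) = sqrt(2)*sqrt(L))
z(J) = sqrt(2) (z(J) = sqrt(-1 + 3) = sqrt(2))
c(-20)*z(4) - 759 = (sqrt(2)*sqrt(-20))*sqrt(2) - 759 = (sqrt(2)*(2*I*sqrt(5)))*sqrt(2) - 759 = (2*I*sqrt(10))*sqrt(2) - 759 = 4*I*sqrt(5) - 759 = -759 + 4*I*sqrt(5)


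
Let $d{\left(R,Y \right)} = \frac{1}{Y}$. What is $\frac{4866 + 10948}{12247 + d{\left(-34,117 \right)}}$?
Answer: $\frac{925119}{716450} \approx 1.2913$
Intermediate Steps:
$\frac{4866 + 10948}{12247 + d{\left(-34,117 \right)}} = \frac{4866 + 10948}{12247 + \frac{1}{117}} = \frac{15814}{12247 + \frac{1}{117}} = \frac{15814}{\frac{1432900}{117}} = 15814 \cdot \frac{117}{1432900} = \frac{925119}{716450}$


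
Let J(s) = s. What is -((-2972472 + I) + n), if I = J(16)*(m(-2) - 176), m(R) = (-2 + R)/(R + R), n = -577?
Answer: 2975849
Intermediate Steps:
m(R) = (-2 + R)/(2*R) (m(R) = (-2 + R)/((2*R)) = (-2 + R)*(1/(2*R)) = (-2 + R)/(2*R))
I = -2800 (I = 16*((½)*(-2 - 2)/(-2) - 176) = 16*((½)*(-½)*(-4) - 176) = 16*(1 - 176) = 16*(-175) = -2800)
-((-2972472 + I) + n) = -((-2972472 - 2800) - 577) = -(-2975272 - 577) = -1*(-2975849) = 2975849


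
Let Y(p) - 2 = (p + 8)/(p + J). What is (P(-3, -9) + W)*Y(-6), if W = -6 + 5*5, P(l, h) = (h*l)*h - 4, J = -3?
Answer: -1216/3 ≈ -405.33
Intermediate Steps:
P(l, h) = -4 + l*h**2 (P(l, h) = l*h**2 - 4 = -4 + l*h**2)
Y(p) = 2 + (8 + p)/(-3 + p) (Y(p) = 2 + (p + 8)/(p - 3) = 2 + (8 + p)/(-3 + p))
W = 19 (W = -6 + 25 = 19)
(P(-3, -9) + W)*Y(-6) = ((-4 - 3*(-9)**2) + 19)*((2 + 3*(-6))/(-3 - 6)) = ((-4 - 3*81) + 19)*((2 - 18)/(-9)) = ((-4 - 243) + 19)*(-1/9*(-16)) = (-247 + 19)*(16/9) = -228*16/9 = -1216/3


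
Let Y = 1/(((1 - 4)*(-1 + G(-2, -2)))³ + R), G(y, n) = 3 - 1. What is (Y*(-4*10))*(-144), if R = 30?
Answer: 1920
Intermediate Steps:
G(y, n) = 2
Y = ⅓ (Y = 1/(((1 - 4)*(-1 + 2))³ + 30) = 1/((-3*1)³ + 30) = 1/((-3)³ + 30) = 1/(-27 + 30) = 1/3 = ⅓ ≈ 0.33333)
(Y*(-4*10))*(-144) = ((-4*10)/3)*(-144) = ((⅓)*(-40))*(-144) = -40/3*(-144) = 1920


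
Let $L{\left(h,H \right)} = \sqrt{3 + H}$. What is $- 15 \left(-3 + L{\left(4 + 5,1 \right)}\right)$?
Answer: $15$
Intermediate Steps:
$- 15 \left(-3 + L{\left(4 + 5,1 \right)}\right) = - 15 \left(-3 + \sqrt{3 + 1}\right) = - 15 \left(-3 + \sqrt{4}\right) = - 15 \left(-3 + 2\right) = \left(-15\right) \left(-1\right) = 15$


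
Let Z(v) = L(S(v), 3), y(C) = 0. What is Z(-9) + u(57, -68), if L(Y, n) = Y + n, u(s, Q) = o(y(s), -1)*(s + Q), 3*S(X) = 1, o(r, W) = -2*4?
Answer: 274/3 ≈ 91.333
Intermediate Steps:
o(r, W) = -8
S(X) = ⅓ (S(X) = (⅓)*1 = ⅓)
u(s, Q) = -8*Q - 8*s (u(s, Q) = -8*(s + Q) = -8*(Q + s) = -8*Q - 8*s)
Z(v) = 10/3 (Z(v) = ⅓ + 3 = 10/3)
Z(-9) + u(57, -68) = 10/3 + (-8*(-68) - 8*57) = 10/3 + (544 - 456) = 10/3 + 88 = 274/3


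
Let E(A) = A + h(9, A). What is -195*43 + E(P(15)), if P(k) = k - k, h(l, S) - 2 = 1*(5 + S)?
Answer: -8378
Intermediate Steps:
h(l, S) = 7 + S (h(l, S) = 2 + 1*(5 + S) = 2 + (5 + S) = 7 + S)
P(k) = 0
E(A) = 7 + 2*A (E(A) = A + (7 + A) = 7 + 2*A)
-195*43 + E(P(15)) = -195*43 + (7 + 2*0) = -8385 + (7 + 0) = -8385 + 7 = -8378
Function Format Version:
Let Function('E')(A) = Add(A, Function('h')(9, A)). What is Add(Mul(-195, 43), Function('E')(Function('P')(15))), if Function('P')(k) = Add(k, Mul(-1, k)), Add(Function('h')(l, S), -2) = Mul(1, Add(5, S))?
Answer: -8378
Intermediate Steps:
Function('h')(l, S) = Add(7, S) (Function('h')(l, S) = Add(2, Mul(1, Add(5, S))) = Add(2, Add(5, S)) = Add(7, S))
Function('P')(k) = 0
Function('E')(A) = Add(7, Mul(2, A)) (Function('E')(A) = Add(A, Add(7, A)) = Add(7, Mul(2, A)))
Add(Mul(-195, 43), Function('E')(Function('P')(15))) = Add(Mul(-195, 43), Add(7, Mul(2, 0))) = Add(-8385, Add(7, 0)) = Add(-8385, 7) = -8378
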